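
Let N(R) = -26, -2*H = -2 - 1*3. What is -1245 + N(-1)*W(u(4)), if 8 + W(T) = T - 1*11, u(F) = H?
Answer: -816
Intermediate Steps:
H = 5/2 (H = -(-2 - 1*3)/2 = -(-2 - 3)/2 = -½*(-5) = 5/2 ≈ 2.5000)
u(F) = 5/2
W(T) = -19 + T (W(T) = -8 + (T - 1*11) = -8 + (T - 11) = -8 + (-11 + T) = -19 + T)
-1245 + N(-1)*W(u(4)) = -1245 - 26*(-19 + 5/2) = -1245 - 26*(-33/2) = -1245 + 429 = -816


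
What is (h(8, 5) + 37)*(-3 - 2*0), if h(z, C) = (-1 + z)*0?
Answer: -111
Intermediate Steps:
h(z, C) = 0
(h(8, 5) + 37)*(-3 - 2*0) = (0 + 37)*(-3 - 2*0) = 37*(-3 + 0) = 37*(-3) = -111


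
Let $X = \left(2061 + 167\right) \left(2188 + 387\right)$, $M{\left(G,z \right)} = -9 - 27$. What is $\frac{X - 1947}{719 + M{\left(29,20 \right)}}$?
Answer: $\frac{5735153}{683} \approx 8397.0$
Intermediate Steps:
$M{\left(G,z \right)} = -36$ ($M{\left(G,z \right)} = -9 - 27 = -36$)
$X = 5737100$ ($X = 2228 \cdot 2575 = 5737100$)
$\frac{X - 1947}{719 + M{\left(29,20 \right)}} = \frac{5737100 - 1947}{719 - 36} = \frac{5735153}{683}$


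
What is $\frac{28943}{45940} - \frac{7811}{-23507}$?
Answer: $\frac{1039200441}{1079911580} \approx 0.9623$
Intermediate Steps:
$\frac{28943}{45940} - \frac{7811}{-23507} = 28943 \cdot \frac{1}{45940} - - \frac{7811}{23507} = \frac{28943}{45940} + \frac{7811}{23507} = \frac{1039200441}{1079911580}$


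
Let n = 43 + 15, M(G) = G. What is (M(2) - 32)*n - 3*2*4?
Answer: -1764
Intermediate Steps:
n = 58
(M(2) - 32)*n - 3*2*4 = (2 - 32)*58 - 3*2*4 = -30*58 - 6*4 = -1740 - 24 = -1764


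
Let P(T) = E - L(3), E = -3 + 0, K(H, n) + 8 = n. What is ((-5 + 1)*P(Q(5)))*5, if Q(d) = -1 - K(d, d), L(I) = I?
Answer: 120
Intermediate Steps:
K(H, n) = -8 + n
Q(d) = 7 - d (Q(d) = -1 - (-8 + d) = -1 + (8 - d) = 7 - d)
E = -3
P(T) = -6 (P(T) = -3 - 1*3 = -3 - 3 = -6)
((-5 + 1)*P(Q(5)))*5 = ((-5 + 1)*(-6))*5 = -4*(-6)*5 = 24*5 = 120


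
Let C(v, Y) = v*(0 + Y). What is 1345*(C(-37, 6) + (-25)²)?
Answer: 542035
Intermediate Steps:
C(v, Y) = Y*v (C(v, Y) = v*Y = Y*v)
1345*(C(-37, 6) + (-25)²) = 1345*(6*(-37) + (-25)²) = 1345*(-222 + 625) = 1345*403 = 542035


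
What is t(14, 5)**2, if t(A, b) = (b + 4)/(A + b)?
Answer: 81/361 ≈ 0.22438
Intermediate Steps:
t(A, b) = (4 + b)/(A + b)
t(14, 5)**2 = ((4 + 5)/(14 + 5))**2 = (9/19)**2 = 81/361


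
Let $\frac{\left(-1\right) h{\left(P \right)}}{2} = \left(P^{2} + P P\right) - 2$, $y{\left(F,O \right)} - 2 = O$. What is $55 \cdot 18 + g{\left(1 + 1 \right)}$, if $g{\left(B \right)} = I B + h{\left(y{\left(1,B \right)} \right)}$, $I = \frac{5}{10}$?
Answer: $931$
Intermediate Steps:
$y{\left(F,O \right)} = 2 + O$
$I = \frac{1}{2}$ ($I = 5 \cdot \frac{1}{10} = \frac{1}{2} \approx 0.5$)
$h{\left(P \right)} = 4 - 4 P^{2}$ ($h{\left(P \right)} = - 2 \left(\left(P^{2} + P P\right) - 2\right) = - 2 \left(\left(P^{2} + P^{2}\right) - 2\right) = - 2 \left(2 P^{2} - 2\right) = - 2 \left(-2 + 2 P^{2}\right) = 4 - 4 P^{2}$)
$g{\left(B \right)} = 4 + \frac{B}{2} - 4 \left(2 + B\right)^{2}$ ($g{\left(B \right)} = \frac{B}{2} - \left(-4 + 4 \left(2 + B\right)^{2}\right) = 4 + \frac{B}{2} - 4 \left(2 + B\right)^{2}$)
$55 \cdot 18 + g{\left(1 + 1 \right)} = 55 \cdot 18 + \left(4 + \frac{1 + 1}{2} - 4 \left(2 + \left(1 + 1\right)\right)^{2}\right) = 990 + \left(4 + \frac{1}{2} \cdot 2 - 4 \left(2 + 2\right)^{2}\right) = 990 + \left(4 + 1 - 4 \cdot 4^{2}\right) = 990 + \left(4 + 1 - 64\right) = 990 - 59 = 931$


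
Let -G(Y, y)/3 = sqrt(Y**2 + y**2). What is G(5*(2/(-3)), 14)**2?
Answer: 1864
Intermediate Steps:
G(Y, y) = -3*sqrt(Y**2 + y**2)
G(5*(2/(-3)), 14)**2 = (-3*sqrt((5*(2/(-3)))**2 + 14**2))**2 = (-3*sqrt((5*(2*(-1/3)))**2 + 196))**2 = (-3*sqrt((5*(-2/3))**2 + 196))**2 = (-3*sqrt((-10/3)**2 + 196))**2 = (-3*sqrt(100/9 + 196))**2 = (-2*sqrt(466))**2 = 1864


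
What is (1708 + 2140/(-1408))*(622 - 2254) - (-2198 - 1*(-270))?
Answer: -30613523/11 ≈ -2.7830e+6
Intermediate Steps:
(1708 + 2140/(-1408))*(622 - 2254) - (-2198 - 1*(-270)) = (1708 + 2140*(-1/1408))*(-1632) - (-2198 + 270) = (1708 - 535/352)*(-1632) - 1*(-1928) = (600681/352)*(-1632) + 1928 = -30634731/11 + 1928 = -30613523/11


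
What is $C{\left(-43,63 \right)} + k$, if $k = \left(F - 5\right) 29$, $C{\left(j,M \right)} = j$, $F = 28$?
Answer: $624$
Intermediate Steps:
$k = 667$ ($k = \left(28 - 5\right) 29 = 23 \cdot 29 = 667$)
$C{\left(-43,63 \right)} + k = -43 + 667 = 624$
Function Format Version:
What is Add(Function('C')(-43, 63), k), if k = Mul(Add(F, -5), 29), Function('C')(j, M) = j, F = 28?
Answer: 624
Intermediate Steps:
k = 667 (k = Mul(Add(28, -5), 29) = Mul(23, 29) = 667)
Add(Function('C')(-43, 63), k) = Add(-43, 667) = 624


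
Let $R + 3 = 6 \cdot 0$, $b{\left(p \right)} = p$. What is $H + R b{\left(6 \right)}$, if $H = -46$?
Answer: $-64$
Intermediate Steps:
$R = -3$ ($R = -3 + 6 \cdot 0 = -3 + 0 = -3$)
$H + R b{\left(6 \right)} = -46 - 18 = -64$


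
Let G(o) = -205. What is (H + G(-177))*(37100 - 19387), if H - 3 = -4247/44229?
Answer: -158327739065/44229 ≈ -3.5797e+6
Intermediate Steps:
H = 128440/44229 (H = 3 - 4247/44229 = 128440/44229 ≈ 2.9040)
(H + G(-177))*(37100 - 19387) = (128440/44229 - 205)*(37100 - 19387) = -8938505/44229*17713 = -158327739065/44229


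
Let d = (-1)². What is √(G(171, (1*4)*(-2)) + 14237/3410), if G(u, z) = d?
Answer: √60176270/3410 ≈ 2.2749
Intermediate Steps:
d = 1
G(u, z) = 1
√(G(171, (1*4)*(-2)) + 14237/3410) = √(1 + 14237/3410) = √(17647/3410) = √60176270/3410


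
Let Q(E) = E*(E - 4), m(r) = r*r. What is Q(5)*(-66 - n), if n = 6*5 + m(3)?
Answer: -525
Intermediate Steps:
m(r) = r²
n = 39 (n = 6*5 + 3² = 30 + 9 = 39)
Q(E) = E*(-4 + E)
Q(5)*(-66 - n) = (5*(-4 + 5))*(-66 - 1*39) = (5*1)*(-66 - 39) = 5*(-105) = -525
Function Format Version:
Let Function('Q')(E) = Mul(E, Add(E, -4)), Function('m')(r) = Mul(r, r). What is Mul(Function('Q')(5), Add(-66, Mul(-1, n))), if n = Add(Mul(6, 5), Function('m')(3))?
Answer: -525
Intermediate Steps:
Function('m')(r) = Pow(r, 2)
n = 39 (n = Add(Mul(6, 5), Pow(3, 2)) = Add(30, 9) = 39)
Function('Q')(E) = Mul(E, Add(-4, E))
Mul(Function('Q')(5), Add(-66, Mul(-1, n))) = Mul(Mul(5, Add(-4, 5)), Add(-66, Mul(-1, 39))) = Mul(Mul(5, 1), Add(-66, -39)) = Mul(5, -105) = -525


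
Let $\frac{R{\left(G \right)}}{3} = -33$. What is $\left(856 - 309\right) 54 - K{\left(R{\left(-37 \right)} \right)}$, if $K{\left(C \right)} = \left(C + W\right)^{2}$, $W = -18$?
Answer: $15849$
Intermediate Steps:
$R{\left(G \right)} = -99$ ($R{\left(G \right)} = 3 \left(-33\right) = -99$)
$K{\left(C \right)} = \left(-18 + C\right)^{2}$ ($K{\left(C \right)} = \left(C - 18\right)^{2} = \left(-18 + C\right)^{2}$)
$\left(856 - 309\right) 54 - K{\left(R{\left(-37 \right)} \right)} = \left(856 - 309\right) 54 - \left(-18 - 99\right)^{2} = 547 \cdot 54 - \left(-117\right)^{2} = 29538 - 13689 = 15849$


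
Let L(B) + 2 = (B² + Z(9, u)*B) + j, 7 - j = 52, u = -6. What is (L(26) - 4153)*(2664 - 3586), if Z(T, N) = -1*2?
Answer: 3297072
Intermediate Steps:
Z(T, N) = -2
j = -45 (j = 7 - 1*52 = 7 - 52 = -45)
L(B) = -47 + B² - 2*B (L(B) = -2 + ((B² - 2*B) - 45) = -2 + (-45 + B² - 2*B) = -47 + B² - 2*B)
(L(26) - 4153)*(2664 - 3586) = ((-47 + 26² - 2*26) - 4153)*(2664 - 3586) = ((-47 + 676 - 52) - 4153)*(-922) = (577 - 4153)*(-922) = -3576*(-922) = 3297072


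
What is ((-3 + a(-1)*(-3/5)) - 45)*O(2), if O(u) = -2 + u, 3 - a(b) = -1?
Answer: 0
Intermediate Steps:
a(b) = 4 (a(b) = 3 - 1*(-1) = 3 + 1 = 4)
((-3 + a(-1)*(-3/5)) - 45)*O(2) = ((-3 + 4*(-3/5)) - 45)*(-2 + 2) = ((-3 + 4*(-3*⅕)) - 45)*0 = ((-3 + 4*(-⅗)) - 45)*0 = ((-3 - 12/5) - 45)*0 = (-27/5 - 45)*0 = -252/5*0 = 0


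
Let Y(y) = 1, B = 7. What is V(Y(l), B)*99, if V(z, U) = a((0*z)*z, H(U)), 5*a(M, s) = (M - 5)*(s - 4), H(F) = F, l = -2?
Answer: -297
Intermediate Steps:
a(M, s) = (-5 + M)*(-4 + s)/5 (a(M, s) = ((M - 5)*(s - 4))/5 = ((-5 + M)*(-4 + s))/5 = (-5 + M)*(-4 + s)/5)
V(z, U) = 4 - U (V(z, U) = 4 - U - 4*0*z*z/5 + ((0*z)*z)*U/5 = 4 - U - 0*z + (0*z)*U/5 = 4 - U - 4/5*0 + (1/5)*0*U = 4 - U + 0 + 0 = 4 - U)
V(Y(l), B)*99 = (4 - 1*7)*99 = (4 - 7)*99 = -3*99 = -297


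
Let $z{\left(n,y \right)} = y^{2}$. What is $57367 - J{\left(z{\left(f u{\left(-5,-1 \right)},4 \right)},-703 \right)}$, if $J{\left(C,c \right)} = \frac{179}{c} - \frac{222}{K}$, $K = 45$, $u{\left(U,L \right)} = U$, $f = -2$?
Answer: $\frac{604989722}{10545} \approx 57372.0$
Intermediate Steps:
$J{\left(C,c \right)} = - \frac{74}{15} + \frac{179}{c}$ ($J{\left(C,c \right)} = \frac{179}{c} - \frac{222}{45} = \frac{179}{c} - \frac{74}{15} = - \frac{74}{15} + \frac{179}{c}$)
$57367 - J{\left(z{\left(f u{\left(-5,-1 \right)},4 \right)},-703 \right)} = 57367 - \left(- \frac{74}{15} + \frac{179}{-703}\right) = 57367 - \left(- \frac{74}{15} + 179 \left(- \frac{1}{703}\right)\right) = 57367 - \left(- \frac{74}{15} - \frac{179}{703}\right) = 57367 - - \frac{54707}{10545} = 57367 + \frac{54707}{10545} = \frac{604989722}{10545}$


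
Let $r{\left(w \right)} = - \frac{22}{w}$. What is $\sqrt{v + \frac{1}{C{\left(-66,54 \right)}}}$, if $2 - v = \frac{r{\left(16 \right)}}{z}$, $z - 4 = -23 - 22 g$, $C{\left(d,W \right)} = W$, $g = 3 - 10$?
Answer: $\frac{\sqrt{65730}}{180} \approx 1.4243$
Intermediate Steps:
$g = -7$
$z = 135$ ($z = 4 - -131 = 4 + \left(-23 + 154\right) = 4 + 131 = 135$)
$v = \frac{2171}{1080}$ ($v = 2 - \frac{\left(-22\right) \frac{1}{16}}{135} = 2 - \left(-22\right) \frac{1}{16} \cdot \frac{1}{135} = 2 - \left(- \frac{11}{8}\right) \frac{1}{135} = 2 - - \frac{11}{1080} = 2 + \frac{11}{1080} = \frac{2171}{1080} \approx 2.0102$)
$\sqrt{v + \frac{1}{C{\left(-66,54 \right)}}} = \sqrt{\frac{2171}{1080} + \frac{1}{54}} = \sqrt{\frac{2191}{1080}} = \frac{\sqrt{65730}}{180}$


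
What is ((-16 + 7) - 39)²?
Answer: 2304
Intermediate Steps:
((-16 + 7) - 39)² = (-9 - 39)² = (-48)² = 2304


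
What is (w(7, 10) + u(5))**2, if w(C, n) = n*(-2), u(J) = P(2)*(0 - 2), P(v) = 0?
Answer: 400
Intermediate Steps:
u(J) = 0 (u(J) = 0*(0 - 2) = 0*(-2) = 0)
w(C, n) = -2*n
(w(7, 10) + u(5))**2 = (-2*10 + 0)**2 = (-20 + 0)**2 = (-20)**2 = 400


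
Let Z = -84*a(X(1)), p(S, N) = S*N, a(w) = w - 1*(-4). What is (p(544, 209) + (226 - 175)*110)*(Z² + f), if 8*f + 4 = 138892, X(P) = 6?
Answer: 86253585066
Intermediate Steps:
a(w) = 4 + w (a(w) = w + 4 = 4 + w)
f = 17361 (f = -½ + (⅛)*138892 = -½ + 34723/2 = 17361)
p(S, N) = N*S
Z = -840 (Z = -84*(4 + 6) = -84*10 = -840)
(p(544, 209) + (226 - 175)*110)*(Z² + f) = (209*544 + (226 - 175)*110)*((-840)² + 17361) = (113696 + 51*110)*(705600 + 17361) = (113696 + 5610)*722961 = 119306*722961 = 86253585066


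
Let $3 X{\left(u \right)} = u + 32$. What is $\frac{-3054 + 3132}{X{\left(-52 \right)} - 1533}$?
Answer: $- \frac{234}{4619} \approx -0.05066$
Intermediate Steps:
$X{\left(u \right)} = \frac{32}{3} + \frac{u}{3}$ ($X{\left(u \right)} = \frac{u + 32}{3} = \frac{32 + u}{3} = \frac{32}{3} + \frac{u}{3}$)
$\frac{-3054 + 3132}{X{\left(-52 \right)} - 1533} = \frac{-3054 + 3132}{\left(\frac{32}{3} + \frac{1}{3} \left(-52\right)\right) - 1533} = \frac{78}{\left(\frac{32}{3} - \frac{52}{3}\right) - 1533} = \frac{78}{- \frac{20}{3} - 1533} = \frac{78}{- \frac{4619}{3}} = 78 \left(- \frac{3}{4619}\right) = - \frac{234}{4619}$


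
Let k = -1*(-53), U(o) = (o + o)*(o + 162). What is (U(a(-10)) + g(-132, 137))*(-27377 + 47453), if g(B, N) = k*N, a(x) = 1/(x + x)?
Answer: 7272335259/50 ≈ 1.4545e+8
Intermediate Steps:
a(x) = 1/(2*x)
U(o) = 2*o*(162 + o) (U(o) = (2*o)*(162 + o) = 2*o*(162 + o))
k = 53
g(B, N) = 53*N
(U(a(-10)) + g(-132, 137))*(-27377 + 47453) = (2*((½)/(-10))*(162 + (½)/(-10)) + 53*137)*(-27377 + 47453) = (2*((½)*(-⅒))*(162 + (½)*(-⅒)) + 7261)*20076 = (2*(-1/20)*(162 - 1/20) + 7261)*20076 = (2*(-1/20)*(3239/20) + 7261)*20076 = (-3239/200 + 7261)*20076 = (1448961/200)*20076 = 7272335259/50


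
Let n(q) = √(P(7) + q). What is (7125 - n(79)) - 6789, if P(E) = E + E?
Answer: 336 - √93 ≈ 326.36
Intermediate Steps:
P(E) = 2*E
n(q) = √(14 + q) (n(q) = √(2*7 + q) = √(14 + q))
(7125 - n(79)) - 6789 = (7125 - √(14 + 79)) - 6789 = (7125 - √93) - 6789 = 336 - √93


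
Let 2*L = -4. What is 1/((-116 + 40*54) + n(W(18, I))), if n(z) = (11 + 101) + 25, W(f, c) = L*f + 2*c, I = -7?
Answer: 1/2181 ≈ 0.00045851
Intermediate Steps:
L = -2 (L = (1/2)*(-4) = -2)
W(f, c) = -2*f + 2*c
n(z) = 137 (n(z) = 112 + 25 = 137)
1/((-116 + 40*54) + n(W(18, I))) = 1/((-116 + 40*54) + 137) = 1/((-116 + 2160) + 137) = 1/(2044 + 137) = 1/2181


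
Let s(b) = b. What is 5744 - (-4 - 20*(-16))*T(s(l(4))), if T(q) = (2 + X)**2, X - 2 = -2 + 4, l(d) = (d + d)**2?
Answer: -5632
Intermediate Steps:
l(d) = 4*d**2 (l(d) = (2*d)**2 = 4*d**2)
X = 4 (X = 2 + (-2 + 4) = 2 + 2 = 4)
T(q) = 36 (T(q) = (2 + 4)**2 = 6**2 = 36)
5744 - (-4 - 20*(-16))*T(s(l(4))) = 5744 - (-4 - 20*(-16))*36 = 5744 - (-4 + 320)*36 = 5744 - 316*36 = 5744 - 1*11376 = 5744 - 11376 = -5632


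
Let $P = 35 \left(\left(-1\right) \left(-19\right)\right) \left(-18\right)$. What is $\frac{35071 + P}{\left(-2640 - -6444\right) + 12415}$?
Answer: $\frac{23101}{16219} \approx 1.4243$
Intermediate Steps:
$P = -11970$ ($P = 35 \cdot 19 \left(-18\right) = 665 \left(-18\right) = -11970$)
$\frac{35071 + P}{\left(-2640 - -6444\right) + 12415} = \frac{35071 - 11970}{\left(-2640 - -6444\right) + 12415} = \frac{23101}{\left(-2640 + 6444\right) + 12415} = \frac{23101}{3804 + 12415} = \frac{23101}{16219}$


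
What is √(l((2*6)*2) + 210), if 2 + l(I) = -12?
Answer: 14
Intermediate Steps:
l(I) = -14 (l(I) = -2 - 12 = -14)
√(l((2*6)*2) + 210) = √(-14 + 210) = √196 = 14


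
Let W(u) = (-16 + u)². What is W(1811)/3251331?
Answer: 3222025/3251331 ≈ 0.99099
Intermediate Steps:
W(1811)/3251331 = (-16 + 1811)²/3251331 = 1795²*(1/3251331) = 3222025*(1/3251331) = 3222025/3251331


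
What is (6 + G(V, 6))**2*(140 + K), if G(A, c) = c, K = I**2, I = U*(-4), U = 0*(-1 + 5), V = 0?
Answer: 20160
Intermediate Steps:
U = 0 (U = 0*4 = 0)
I = 0 (I = 0*(-4) = 0)
K = 0 (K = 0**2 = 0)
(6 + G(V, 6))**2*(140 + K) = (6 + 6)**2*(140 + 0) = 12**2*140 = 144*140 = 20160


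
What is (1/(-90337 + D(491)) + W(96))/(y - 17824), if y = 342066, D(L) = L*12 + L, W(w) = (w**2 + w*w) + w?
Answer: 1555499711/27221412868 ≈ 0.057142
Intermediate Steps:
W(w) = w + 2*w**2 (W(w) = (w**2 + w**2) + w = 2*w**2 + w = w + 2*w**2)
D(L) = 13*L (D(L) = 12*L + L = 13*L)
(1/(-90337 + D(491)) + W(96))/(y - 17824) = (1/(-90337 + 13*491) + 96*(1 + 2*96))/(342066 - 17824) = (1/(-90337 + 6383) + 96*(1 + 192))/324242 = (1/(-83954) + 96*193)*(1/324242) = (-1/83954 + 18528)*(1/324242) = (1555499711/83954)*(1/324242) = 1555499711/27221412868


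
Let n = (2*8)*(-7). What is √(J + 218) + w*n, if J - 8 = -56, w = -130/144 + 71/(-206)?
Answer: 129514/927 + √170 ≈ 152.75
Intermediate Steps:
w = -9251/7416 (w = -130*1/144 + 71*(-1/206) = -65/72 - 71/206 = -9251/7416 ≈ -1.2474)
J = -48 (J = 8 - 56 = -48)
n = -112 (n = 16*(-7) = -112)
√(J + 218) + w*n = √(-48 + 218) - 9251/7416*(-112) = √170 + 129514/927 = 129514/927 + √170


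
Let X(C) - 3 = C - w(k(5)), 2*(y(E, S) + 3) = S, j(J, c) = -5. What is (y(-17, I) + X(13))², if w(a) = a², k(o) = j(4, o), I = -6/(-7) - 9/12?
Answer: 447561/3136 ≈ 142.72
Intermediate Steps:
I = 3/28 (I = -6*(-⅐) - 9*1/12 = 6/7 - ¾ = 3/28 ≈ 0.10714)
k(o) = -5
y(E, S) = -3 + S/2
X(C) = -22 + C (X(C) = 3 + (C - 1*(-5)²) = 3 + (C - 1*25) = 3 + (C - 25) = 3 + (-25 + C) = -22 + C)
(y(-17, I) + X(13))² = ((-3 + (½)*(3/28)) + (-22 + 13))² = ((-3 + 3/56) - 9)² = (-165/56 - 9)² = (-669/56)² = 447561/3136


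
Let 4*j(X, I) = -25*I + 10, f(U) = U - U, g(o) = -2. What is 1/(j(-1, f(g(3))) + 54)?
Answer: 2/113 ≈ 0.017699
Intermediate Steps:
f(U) = 0
j(X, I) = 5/2 - 25*I/4 (j(X, I) = (-25*I + 10)/4 = (10 - 25*I)/4 = 5/2 - 25*I/4)
1/(j(-1, f(g(3))) + 54) = 1/((5/2 - 25/4*0) + 54) = 1/((5/2 + 0) + 54) = 1/(5/2 + 54) = 1/(113/2) = 2/113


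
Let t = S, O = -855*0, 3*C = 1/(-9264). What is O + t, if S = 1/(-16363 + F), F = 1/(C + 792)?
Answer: -22011263/360170268677 ≈ -6.1114e-5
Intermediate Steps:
C = -1/27792 (C = (⅓)/(-9264) = (⅓)*(-1/9264) = -1/27792 ≈ -3.5982e-5)
F = 27792/22011263 (F = 1/(-1/27792 + 792) = 1/(22011263/27792) = 27792/22011263 ≈ 0.0012626)
S = -22011263/360170268677 (S = 1/(-16363 + 27792/22011263) = 1/(-360170268677/22011263) = -22011263/360170268677 ≈ -6.1114e-5)
O = 0
t = -22011263/360170268677 ≈ -6.1114e-5
O + t = 0 - 22011263/360170268677 = -22011263/360170268677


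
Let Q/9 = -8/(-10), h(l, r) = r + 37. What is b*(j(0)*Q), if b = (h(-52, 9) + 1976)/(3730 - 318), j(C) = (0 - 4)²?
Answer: 291168/4265 ≈ 68.269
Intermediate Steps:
h(l, r) = 37 + r
j(C) = 16 (j(C) = (-4)² = 16)
b = 1011/1706 (b = ((37 + 9) + 1976)/(3730 - 318) = (46 + 1976)/3412 = 2022*(1/3412) = 1011/1706 ≈ 0.59261)
Q = 36/5 (Q = 9*(-8/(-10)) = 9*(-8*(-⅒)) = 9*(⅘) = 36/5 ≈ 7.2000)
b*(j(0)*Q) = 1011*(16*(36/5))/1706 = (1011/1706)*(576/5) = 291168/4265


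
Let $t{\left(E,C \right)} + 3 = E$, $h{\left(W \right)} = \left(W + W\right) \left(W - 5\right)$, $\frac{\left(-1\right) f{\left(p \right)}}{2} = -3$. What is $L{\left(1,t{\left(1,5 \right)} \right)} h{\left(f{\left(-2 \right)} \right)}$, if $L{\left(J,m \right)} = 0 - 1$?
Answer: $-12$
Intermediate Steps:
$f{\left(p \right)} = 6$ ($f{\left(p \right)} = \left(-2\right) \left(-3\right) = 6$)
$h{\left(W \right)} = 2 W \left(-5 + W\right)$
$t{\left(E,C \right)} = -3 + E$
$L{\left(J,m \right)} = -1$
$L{\left(1,t{\left(1,5 \right)} \right)} h{\left(f{\left(-2 \right)} \right)} = - 2 \cdot 6 \left(-5 + 6\right) = - 2 \cdot 6 \cdot 1 = \left(-1\right) 12 = -12$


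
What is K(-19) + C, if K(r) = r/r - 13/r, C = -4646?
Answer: -88242/19 ≈ -4644.3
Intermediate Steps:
K(r) = 1 - 13/r
K(-19) + C = (-13 - 19)/(-19) - 4646 = -1/19*(-32) - 4646 = 32/19 - 4646 = -88242/19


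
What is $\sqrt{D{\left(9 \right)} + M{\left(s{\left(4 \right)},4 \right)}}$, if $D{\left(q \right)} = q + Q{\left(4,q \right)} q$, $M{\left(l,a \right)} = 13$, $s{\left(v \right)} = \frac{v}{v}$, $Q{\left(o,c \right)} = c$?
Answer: $\sqrt{103} \approx 10.149$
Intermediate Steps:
$s{\left(v \right)} = 1$
$D{\left(q \right)} = q + q^{2}$ ($D{\left(q \right)} = q + q q = q + q^{2}$)
$\sqrt{D{\left(9 \right)} + M{\left(s{\left(4 \right)},4 \right)}} = \sqrt{9 \left(1 + 9\right) + 13} = \sqrt{9 \cdot 10 + 13} = \sqrt{90 + 13} = \sqrt{103}$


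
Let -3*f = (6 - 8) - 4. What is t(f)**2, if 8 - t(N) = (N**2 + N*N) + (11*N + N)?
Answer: 576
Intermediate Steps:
f = 2 (f = -((6 - 8) - 4)/3 = -(-2 - 4)/3 = -1/3*(-6) = 2)
t(N) = 8 - 12*N - 2*N**2 (t(N) = 8 - ((N**2 + N*N) + (11*N + N)) = 8 - ((N**2 + N**2) + 12*N) = 8 - (2*N**2 + 12*N) = 8 + (-12*N - 2*N**2) = 8 - 12*N - 2*N**2)
t(f)**2 = (8 - 12*2 - 2*2**2)**2 = (8 - 24 - 2*4)**2 = (8 - 24 - 8)**2 = (-24)**2 = 576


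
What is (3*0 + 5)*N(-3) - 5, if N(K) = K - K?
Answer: -5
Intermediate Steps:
N(K) = 0
(3*0 + 5)*N(-3) - 5 = (3*0 + 5)*0 - 5 = (0 + 5)*0 - 5 = 5*0 - 5 = 0 - 5 = -5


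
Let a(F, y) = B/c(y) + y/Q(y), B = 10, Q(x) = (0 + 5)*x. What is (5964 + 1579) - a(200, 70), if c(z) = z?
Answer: 263993/35 ≈ 7542.7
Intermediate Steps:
Q(x) = 5*x
a(F, y) = ⅕ + 10/y (a(F, y) = 10/y + y/((5*y)) = 10/y + y*(1/(5*y)) = 10/y + ⅕ = ⅕ + 10/y)
(5964 + 1579) - a(200, 70) = (5964 + 1579) - (50 + 70)/(5*70) = 7543 - 120/(5*70) = 7543 - 1*12/35 = 7543 - 12/35 = 263993/35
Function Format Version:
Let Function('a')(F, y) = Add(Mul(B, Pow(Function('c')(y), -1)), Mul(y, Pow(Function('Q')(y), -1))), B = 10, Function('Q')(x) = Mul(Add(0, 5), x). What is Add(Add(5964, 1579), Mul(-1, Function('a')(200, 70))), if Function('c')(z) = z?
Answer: Rational(263993, 35) ≈ 7542.7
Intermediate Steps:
Function('Q')(x) = Mul(5, x)
Function('a')(F, y) = Add(Rational(1, 5), Mul(10, Pow(y, -1))) (Function('a')(F, y) = Add(Mul(10, Pow(y, -1)), Mul(y, Pow(Mul(5, y), -1))) = Add(Mul(10, Pow(y, -1)), Mul(y, Mul(Rational(1, 5), Pow(y, -1)))) = Add(Mul(10, Pow(y, -1)), Rational(1, 5)) = Add(Rational(1, 5), Mul(10, Pow(y, -1))))
Add(Add(5964, 1579), Mul(-1, Function('a')(200, 70))) = Add(Add(5964, 1579), Mul(-1, Mul(Rational(1, 5), Pow(70, -1), Add(50, 70)))) = Add(7543, Mul(-1, Mul(Rational(1, 5), Rational(1, 70), 120))) = Add(7543, Mul(-1, Rational(12, 35))) = Add(7543, Rational(-12, 35)) = Rational(263993, 35)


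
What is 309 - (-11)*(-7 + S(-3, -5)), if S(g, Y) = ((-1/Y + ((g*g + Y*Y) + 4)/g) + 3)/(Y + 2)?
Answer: 12002/45 ≈ 266.71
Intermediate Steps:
S(g, Y) = (3 - 1/Y + (4 + Y² + g²)/g)/(2 + Y) (S(g, Y) = ((-1/Y + ((g² + Y²) + 4)/g) + 3)/(2 + Y) = ((-1/Y + ((Y² + g²) + 4)/g) + 3)/(2 + Y) = ((-1/Y + (4 + Y² + g²)/g) + 3)/(2 + Y) = (3 - 1/Y + (4 + Y² + g²)/g)/(2 + Y))
309 - (-11)*(-7 + S(-3, -5)) = 309 - (-11)*(-7 + ((-5)³ - 1*(-3) + 4*(-5) - 5*(-3)² + 3*(-5)*(-3))/(-5*(-3)*(2 - 5))) = 309 - (-11)*(-7 - ⅕*(-⅓)*(-125 + 3 - 20 - 5*9 + 45)/(-3)) = 309 - (-11)*(-7 - ⅕*(-⅓)*(-⅓)*(-125 + 3 - 20 - 45 + 45)) = 309 - (-11)*(-7 - ⅕*(-⅓)*(-⅓)*(-142)) = 309 - (-11)*(-7 + 142/45) = 309 - (-11)*(-173)/45 = 309 - 1*1903/45 = 309 - 1903/45 = 12002/45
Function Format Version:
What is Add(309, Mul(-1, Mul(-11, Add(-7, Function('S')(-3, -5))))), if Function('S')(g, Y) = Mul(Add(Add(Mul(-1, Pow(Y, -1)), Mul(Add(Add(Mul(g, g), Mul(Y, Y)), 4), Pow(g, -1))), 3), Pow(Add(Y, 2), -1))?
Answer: Rational(12002, 45) ≈ 266.71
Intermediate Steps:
Function('S')(g, Y) = Mul(Pow(Add(2, Y), -1), Add(3, Mul(-1, Pow(Y, -1)), Mul(Pow(g, -1), Add(4, Pow(Y, 2), Pow(g, 2))))) (Function('S')(g, Y) = Mul(Add(Add(Mul(-1, Pow(Y, -1)), Mul(Add(Add(Pow(g, 2), Pow(Y, 2)), 4), Pow(g, -1))), 3), Pow(Add(2, Y), -1)) = Mul(Add(Add(Mul(-1, Pow(Y, -1)), Mul(Add(Add(Pow(Y, 2), Pow(g, 2)), 4), Pow(g, -1))), 3), Pow(Add(2, Y), -1)) = Mul(Add(Add(Mul(-1, Pow(Y, -1)), Mul(Add(4, Pow(Y, 2), Pow(g, 2)), Pow(g, -1))), 3), Pow(Add(2, Y), -1)) = Mul(Add(Add(Mul(-1, Pow(Y, -1)), Mul(Pow(g, -1), Add(4, Pow(Y, 2), Pow(g, 2)))), 3), Pow(Add(2, Y), -1)) = Mul(Add(3, Mul(-1, Pow(Y, -1)), Mul(Pow(g, -1), Add(4, Pow(Y, 2), Pow(g, 2)))), Pow(Add(2, Y), -1)) = Mul(Pow(Add(2, Y), -1), Add(3, Mul(-1, Pow(Y, -1)), Mul(Pow(g, -1), Add(4, Pow(Y, 2), Pow(g, 2))))))
Add(309, Mul(-1, Mul(-11, Add(-7, Function('S')(-3, -5))))) = Add(309, Mul(-1, Mul(-11, Add(-7, Mul(Pow(-5, -1), Pow(-3, -1), Pow(Add(2, -5), -1), Add(Pow(-5, 3), Mul(-1, -3), Mul(4, -5), Mul(-5, Pow(-3, 2)), Mul(3, -5, -3))))))) = Add(309, Mul(-1, Mul(-11, Add(-7, Mul(Rational(-1, 5), Rational(-1, 3), Pow(-3, -1), Add(-125, 3, -20, Mul(-5, 9), 45)))))) = Add(309, Mul(-1, Mul(-11, Add(-7, Mul(Rational(-1, 5), Rational(-1, 3), Rational(-1, 3), Add(-125, 3, -20, -45, 45)))))) = Add(309, Mul(-1, Mul(-11, Add(-7, Mul(Rational(-1, 5), Rational(-1, 3), Rational(-1, 3), -142))))) = Add(309, Mul(-1, Mul(-11, Add(-7, Rational(142, 45))))) = Add(309, Mul(-1, Mul(-11, Rational(-173, 45)))) = Add(309, Mul(-1, Rational(1903, 45))) = Add(309, Rational(-1903, 45)) = Rational(12002, 45)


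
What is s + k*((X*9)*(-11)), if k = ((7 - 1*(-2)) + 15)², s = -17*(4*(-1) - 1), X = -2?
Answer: 114133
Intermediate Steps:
s = 85 (s = -17*(-4 - 1) = -17*(-5) = 85)
k = 576 (k = ((7 + 2) + 15)² = (9 + 15)² = 24² = 576)
s + k*((X*9)*(-11)) = 85 + 576*(-2*9*(-11)) = 85 + 576*(-18*(-11)) = 85 + 576*198 = 85 + 114048 = 114133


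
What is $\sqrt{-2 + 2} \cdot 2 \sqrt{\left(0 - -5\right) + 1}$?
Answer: $0$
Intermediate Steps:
$\sqrt{-2 + 2} \cdot 2 \sqrt{\left(0 - -5\right) + 1} = \sqrt{0} \cdot 2 \sqrt{\left(0 + 5\right) + 1} = 0 \cdot 2 \sqrt{5 + 1} = 0 \sqrt{6} = 0$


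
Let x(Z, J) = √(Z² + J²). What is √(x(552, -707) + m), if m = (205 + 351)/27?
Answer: √(1668 + 81*√804553)/9 ≈ 30.291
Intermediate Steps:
m = 556/27 (m = (1/27)*556 = 556/27 ≈ 20.593)
x(Z, J) = √(J² + Z²)
√(x(552, -707) + m) = √(√((-707)² + 552²) + 556/27) = √(√(499849 + 304704) + 556/27) = √(√804553 + 556/27) = √(556/27 + √804553)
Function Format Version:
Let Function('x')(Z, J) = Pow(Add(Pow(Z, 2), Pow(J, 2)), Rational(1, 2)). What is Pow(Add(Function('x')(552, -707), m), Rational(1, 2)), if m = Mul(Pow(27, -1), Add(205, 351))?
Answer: Mul(Rational(1, 9), Pow(Add(1668, Mul(81, Pow(804553, Rational(1, 2)))), Rational(1, 2))) ≈ 30.291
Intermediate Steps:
m = Rational(556, 27) (m = Mul(Rational(1, 27), 556) = Rational(556, 27) ≈ 20.593)
Function('x')(Z, J) = Pow(Add(Pow(J, 2), Pow(Z, 2)), Rational(1, 2))
Pow(Add(Function('x')(552, -707), m), Rational(1, 2)) = Pow(Add(Pow(Add(Pow(-707, 2), Pow(552, 2)), Rational(1, 2)), Rational(556, 27)), Rational(1, 2)) = Pow(Add(Pow(Add(499849, 304704), Rational(1, 2)), Rational(556, 27)), Rational(1, 2)) = Pow(Add(Pow(804553, Rational(1, 2)), Rational(556, 27)), Rational(1, 2)) = Pow(Add(Rational(556, 27), Pow(804553, Rational(1, 2))), Rational(1, 2))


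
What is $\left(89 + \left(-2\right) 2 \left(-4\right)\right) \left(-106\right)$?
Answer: $-11130$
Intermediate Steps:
$\left(89 + \left(-2\right) 2 \left(-4\right)\right) \left(-106\right) = \left(89 - -16\right) \left(-106\right) = \left(89 + 16\right) \left(-106\right) = 105 \left(-106\right) = -11130$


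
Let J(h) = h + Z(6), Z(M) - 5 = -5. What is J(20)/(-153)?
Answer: -20/153 ≈ -0.13072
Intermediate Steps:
Z(M) = 0 (Z(M) = 5 - 5 = 0)
J(h) = h (J(h) = h + 0 = h)
J(20)/(-153) = 20/(-153) = 20*(-1/153) = -20/153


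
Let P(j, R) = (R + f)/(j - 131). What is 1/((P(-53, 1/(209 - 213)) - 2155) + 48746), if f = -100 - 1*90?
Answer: 736/34291737 ≈ 2.1463e-5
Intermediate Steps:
f = -190 (f = -100 - 90 = -190)
P(j, R) = (-190 + R)/(-131 + j) (P(j, R) = (R - 190)/(j - 131) = (-190 + R)/(-131 + j))
1/((P(-53, 1/(209 - 213)) - 2155) + 48746) = 1/(((-190 + 1/(209 - 213))/(-131 - 53) - 2155) + 48746) = 1/(((-190 + 1/(-4))/(-184) - 2155) + 48746) = 1/((-(-190 - ¼)/184 - 2155) + 48746) = 1/((-1/184*(-761/4) - 2155) + 48746) = 1/((761/736 - 2155) + 48746) = 1/(-1585319/736 + 48746) = 1/(34291737/736) = 736/34291737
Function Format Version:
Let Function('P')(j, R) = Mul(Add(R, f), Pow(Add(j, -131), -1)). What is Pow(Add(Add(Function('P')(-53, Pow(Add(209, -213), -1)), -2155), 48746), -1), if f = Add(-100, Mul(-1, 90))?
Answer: Rational(736, 34291737) ≈ 2.1463e-5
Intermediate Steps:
f = -190 (f = Add(-100, -90) = -190)
Function('P')(j, R) = Mul(Pow(Add(-131, j), -1), Add(-190, R)) (Function('P')(j, R) = Mul(Add(R, -190), Pow(Add(j, -131), -1)) = Mul(Add(-190, R), Pow(Add(-131, j), -1)) = Mul(Pow(Add(-131, j), -1), Add(-190, R)))
Pow(Add(Add(Function('P')(-53, Pow(Add(209, -213), -1)), -2155), 48746), -1) = Pow(Add(Add(Mul(Pow(Add(-131, -53), -1), Add(-190, Pow(Add(209, -213), -1))), -2155), 48746), -1) = Pow(Add(Add(Mul(Pow(-184, -1), Add(-190, Pow(-4, -1))), -2155), 48746), -1) = Pow(Add(Add(Mul(Rational(-1, 184), Add(-190, Rational(-1, 4))), -2155), 48746), -1) = Pow(Add(Add(Mul(Rational(-1, 184), Rational(-761, 4)), -2155), 48746), -1) = Pow(Add(Add(Rational(761, 736), -2155), 48746), -1) = Pow(Add(Rational(-1585319, 736), 48746), -1) = Pow(Rational(34291737, 736), -1) = Rational(736, 34291737)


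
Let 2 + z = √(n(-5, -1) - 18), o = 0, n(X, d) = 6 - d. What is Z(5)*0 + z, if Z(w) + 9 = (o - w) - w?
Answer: -2 + I*√11 ≈ -2.0 + 3.3166*I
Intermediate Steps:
z = -2 + I*√11 (z = -2 + √((6 - 1*(-1)) - 18) = -2 + √((6 + 1) - 18) = -2 + √(7 - 18) = -2 + √(-11) = -2 + I*√11 ≈ -2.0 + 3.3166*I)
Z(w) = -9 - 2*w (Z(w) = -9 + ((0 - w) - w) = -9 + (-w - w) = -9 - 2*w)
Z(5)*0 + z = (-9 - 2*5)*0 + (-2 + I*√11) = (-9 - 10)*0 + (-2 + I*√11) = -19*0 + (-2 + I*√11) = 0 + (-2 + I*√11) = -2 + I*√11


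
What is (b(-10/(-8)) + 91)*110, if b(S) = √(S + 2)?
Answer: 10010 + 55*√13 ≈ 10208.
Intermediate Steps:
b(S) = √(2 + S)
(b(-10/(-8)) + 91)*110 = (√(2 - 10/(-8)) + 91)*110 = (√(2 - 10*(-⅛)) + 91)*110 = (√(2 + 5/4) + 91)*110 = (√(13/4) + 91)*110 = (√13/2 + 91)*110 = (91 + √13/2)*110 = 10010 + 55*√13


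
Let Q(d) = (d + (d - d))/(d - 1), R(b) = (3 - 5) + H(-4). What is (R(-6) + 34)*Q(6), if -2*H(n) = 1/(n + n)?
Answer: 1539/40 ≈ 38.475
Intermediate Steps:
H(n) = -1/(4*n) (H(n) = -1/(2*(n + n)) = -1/(2*n)/2 = -1/(4*n))
R(b) = -31/16 (R(b) = (3 - 5) - ¼/(-4) = -2 - ¼*(-¼) = -2 + 1/16 = -31/16)
Q(d) = d/(-1 + d) (Q(d) = (d + 0)/(-1 + d) = d/(-1 + d))
(R(-6) + 34)*Q(6) = (-31/16 + 34)*(6/(-1 + 6)) = 513*(6/5)/16 = 513*(6*(⅕))/16 = (513/16)*(6/5) = 1539/40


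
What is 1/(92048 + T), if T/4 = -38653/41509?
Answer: 41509/3820665820 ≈ 1.0864e-5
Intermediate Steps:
T = -154612/41509 (T = 4*(-38653/41509) = -154612/41509 ≈ -3.7248)
1/(92048 + T) = 1/(92048 - 154612/41509) = 1/(3820665820/41509) = 41509/3820665820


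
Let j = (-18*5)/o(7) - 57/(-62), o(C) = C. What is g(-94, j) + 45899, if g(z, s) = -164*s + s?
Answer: 20764669/434 ≈ 47845.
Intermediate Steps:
j = -5181/434 (j = -18*5/7 - 57/(-62) = -90*⅐ - 57*(-1/62) = -90/7 + 57/62 = -5181/434 ≈ -11.938)
g(z, s) = -163*s
g(-94, j) + 45899 = -163*(-5181/434) + 45899 = 844503/434 + 45899 = 20764669/434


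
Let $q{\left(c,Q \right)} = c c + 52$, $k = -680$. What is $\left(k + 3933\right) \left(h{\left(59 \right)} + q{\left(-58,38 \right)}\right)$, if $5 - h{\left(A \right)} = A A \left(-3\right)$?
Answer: $45099592$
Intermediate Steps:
$h{\left(A \right)} = 5 + 3 A^{2}$ ($h{\left(A \right)} = 5 - A A \left(-3\right) = 5 - A^{2} \left(-3\right) = 5 - - 3 A^{2} = 5 + 3 A^{2}$)
$q{\left(c,Q \right)} = 52 + c^{2}$ ($q{\left(c,Q \right)} = c^{2} + 52 = 52 + c^{2}$)
$\left(k + 3933\right) \left(h{\left(59 \right)} + q{\left(-58,38 \right)}\right) = \left(-680 + 3933\right) \left(\left(5 + 3 \cdot 59^{2}\right) + \left(52 + \left(-58\right)^{2}\right)\right) = 3253 \left(\left(5 + 3 \cdot 3481\right) + \left(52 + 3364\right)\right) = 3253 \left(\left(5 + 10443\right) + 3416\right) = 3253 \left(10448 + 3416\right) = 3253 \cdot 13864 = 45099592$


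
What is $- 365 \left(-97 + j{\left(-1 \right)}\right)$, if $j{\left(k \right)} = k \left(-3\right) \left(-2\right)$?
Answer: $37595$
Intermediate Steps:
$j{\left(k \right)} = 6 k$ ($j{\left(k \right)} = - 3 k \left(-2\right) = 6 k$)
$- 365 \left(-97 + j{\left(-1 \right)}\right) = - 365 \left(-97 + 6 \left(-1\right)\right) = - 365 \left(-97 - 6\right) = \left(-365\right) \left(-103\right) = 37595$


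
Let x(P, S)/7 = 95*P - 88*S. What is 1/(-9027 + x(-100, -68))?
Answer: -1/33639 ≈ -2.9727e-5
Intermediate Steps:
x(P, S) = -616*S + 665*P (x(P, S) = 7*(95*P - 88*S) = 7*(-88*S + 95*P) = -616*S + 665*P)
1/(-9027 + x(-100, -68)) = 1/(-9027 + (-616*(-68) + 665*(-100))) = 1/(-9027 + (41888 - 66500)) = 1/(-9027 - 24612) = 1/(-33639) = -1/33639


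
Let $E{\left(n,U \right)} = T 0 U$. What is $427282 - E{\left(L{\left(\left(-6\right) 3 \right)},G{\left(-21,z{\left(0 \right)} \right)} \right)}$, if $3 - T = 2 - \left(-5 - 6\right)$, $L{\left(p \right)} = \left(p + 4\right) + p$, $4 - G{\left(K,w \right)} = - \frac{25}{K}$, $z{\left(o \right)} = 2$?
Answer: $427282$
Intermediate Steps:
$G{\left(K,w \right)} = 4 + \frac{25}{K}$ ($G{\left(K,w \right)} = 4 - - \frac{25}{K} = 4 + \frac{25}{K}$)
$L{\left(p \right)} = 4 + 2 p$ ($L{\left(p \right)} = \left(4 + p\right) + p = 4 + 2 p$)
$T = -10$ ($T = 3 - \left(2 - \left(-5 - 6\right)\right) = 3 - \left(2 - -11\right) = 3 - \left(2 + 11\right) = 3 - 13 = -10$)
$E{\left(n,U \right)} = 0$ ($E{\left(n,U \right)} = \left(-10\right) 0 U = 0 U = 0$)
$427282 - E{\left(L{\left(\left(-6\right) 3 \right)},G{\left(-21,z{\left(0 \right)} \right)} \right)} = 427282 - 0 = 427282 + 0 = 427282$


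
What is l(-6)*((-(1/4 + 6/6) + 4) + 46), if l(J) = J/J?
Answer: 195/4 ≈ 48.750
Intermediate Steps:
l(J) = 1
l(-6)*((-(1/4 + 6/6) + 4) + 46) = 1*((-(1/4 + 6/6) + 4) + 46) = 1*((-(1*(¼) + 6*(⅙)) + 4) + 46) = 1*((-(¼ + 1) + 4) + 46) = 1*((-1*5/4 + 4) + 46) = 1*((-5/4 + 4) + 46) = 1*(11/4 + 46) = 1*(195/4) = 195/4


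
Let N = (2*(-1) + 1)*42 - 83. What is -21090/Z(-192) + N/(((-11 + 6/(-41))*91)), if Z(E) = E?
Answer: 146342305/1330784 ≈ 109.97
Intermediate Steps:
N = -125 (N = (-2 + 1)*42 - 83 = -1*42 - 83 = -42 - 83 = -125)
-21090/Z(-192) + N/(((-11 + 6/(-41))*91)) = -21090/(-192) - 125*1/(91*(-11 + 6/(-41))) = -21090*(-1/192) - 125*1/(91*(-11 + 6*(-1/41))) = 3515/32 - 125*1/(91*(-11 - 6/41)) = 3515/32 - 125/((-457/41*91)) = 3515/32 - 125/(-41587/41) = 3515/32 - 125*(-41/41587) = 3515/32 + 5125/41587 = 146342305/1330784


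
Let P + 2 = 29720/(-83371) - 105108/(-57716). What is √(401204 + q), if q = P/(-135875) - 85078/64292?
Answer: √443056687649829358439668604988200450997590/1050866958845240450 ≈ 633.41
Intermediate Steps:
P = -644010431/1202960159 (P = -2 + (29720/(-83371) - 105108/(-57716)) = -2 + (29720*(-1/83371) - 105108*(-1/57716)) = -2 + (-29720/83371 + 26277/14429) = -2 + 1761909887/1202960159 = -644010431/1202960159 ≈ -0.53535)
q = -6953072927068558449/5254334794226202250 (q = -644010431/1202960159/(-135875) - 85078/64292 = -644010431/1202960159*(-1/135875) - 85078*1/64292 = 644010431/163452211604125 - 42539/32146 = -6953072927068558449/5254334794226202250 ≈ -1.3233)
√(401204 + q) = √(401204 - 6953072927068558449/5254334794226202250) = √(2108053183709802178950551/5254334794226202250) = √443056687649829358439668604988200450997590/1050866958845240450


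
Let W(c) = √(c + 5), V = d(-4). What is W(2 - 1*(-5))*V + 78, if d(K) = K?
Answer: 78 - 8*√3 ≈ 64.144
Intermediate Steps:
V = -4
W(c) = √(5 + c)
W(2 - 1*(-5))*V + 78 = √(5 + (2 - 1*(-5)))*(-4) + 78 = √(5 + (2 + 5))*(-4) + 78 = √(5 + 7)*(-4) + 78 = √12*(-4) + 78 = (2*√3)*(-4) + 78 = -8*√3 + 78 = 78 - 8*√3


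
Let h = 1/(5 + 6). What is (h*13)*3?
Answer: 39/11 ≈ 3.5455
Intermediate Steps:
h = 1/11 ≈ 0.090909
(h*13)*3 = ((1/11)*13)*3 = (13/11)*3 = 39/11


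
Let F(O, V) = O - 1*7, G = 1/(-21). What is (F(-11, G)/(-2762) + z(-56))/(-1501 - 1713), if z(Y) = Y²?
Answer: -4330825/4438534 ≈ -0.97573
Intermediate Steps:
G = -1/21 ≈ -0.047619
F(O, V) = -7 + O (F(O, V) = O - 7 = -7 + O)
(F(-11, G)/(-2762) + z(-56))/(-1501 - 1713) = ((-7 - 11)/(-2762) + (-56)²)/(-1501 - 1713) = (-18*(-1/2762) + 3136)/(-3214) = (9/1381 + 3136)*(-1/3214) = (4330825/1381)*(-1/3214) = -4330825/4438534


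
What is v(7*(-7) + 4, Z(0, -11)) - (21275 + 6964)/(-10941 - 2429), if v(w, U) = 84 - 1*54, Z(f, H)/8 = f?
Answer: 429339/13370 ≈ 32.112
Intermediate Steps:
Z(f, H) = 8*f
v(w, U) = 30 (v(w, U) = 84 - 54 = 30)
v(7*(-7) + 4, Z(0, -11)) - (21275 + 6964)/(-10941 - 2429) = 30 - (21275 + 6964)/(-10941 - 2429) = 30 - 28239/(-13370) = 30 - 28239*(-1)/13370 = 30 - 1*(-28239/13370) = 30 + 28239/13370 = 429339/13370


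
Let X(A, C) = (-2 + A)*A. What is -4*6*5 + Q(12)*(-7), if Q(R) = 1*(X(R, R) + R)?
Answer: -1044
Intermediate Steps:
X(A, C) = A*(-2 + A)
Q(R) = R + R*(-2 + R) (Q(R) = 1*(R*(-2 + R) + R) = 1*(R + R*(-2 + R)) = R + R*(-2 + R))
-4*6*5 + Q(12)*(-7) = -4*6*5 + (12*(-1 + 12))*(-7) = -24*5 + (12*11)*(-7) = -120 + 132*(-7) = -120 - 924 = -1044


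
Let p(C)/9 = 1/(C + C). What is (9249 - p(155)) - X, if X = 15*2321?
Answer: -7925469/310 ≈ -25566.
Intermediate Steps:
X = 34815
p(C) = 9/(2*C) (p(C) = 9/(C + C) = 9/((2*C)) = 9*(1/(2*C)) = 9/(2*C))
(9249 - p(155)) - X = (9249 - 9/(2*155)) - 1*34815 = (9249 - 9/(2*155)) - 34815 = (9249 - 1*9/310) - 34815 = (9249 - 9/310) - 34815 = 2867181/310 - 34815 = -7925469/310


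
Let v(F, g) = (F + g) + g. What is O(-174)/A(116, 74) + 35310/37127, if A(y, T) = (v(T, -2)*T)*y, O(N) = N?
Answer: 365700219/384635720 ≈ 0.95077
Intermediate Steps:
v(F, g) = F + 2*g
A(y, T) = T*y*(-4 + T) (A(y, T) = ((T + 2*(-2))*T)*y = ((T - 4)*T)*y = ((-4 + T)*T)*y = (T*(-4 + T))*y = T*y*(-4 + T))
O(-174)/A(116, 74) + 35310/37127 = -174*1/(8584*(-4 + 74)) + 35310/37127 = -174/(74*116*70) + 35310*(1/37127) = -174/600880 + 35310/37127 = -174*1/600880 + 35310/37127 = -3/10360 + 35310/37127 = 365700219/384635720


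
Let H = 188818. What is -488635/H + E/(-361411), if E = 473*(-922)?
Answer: -13464771611/9748700314 ≈ -1.3812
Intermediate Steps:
E = -436106
-488635/H + E/(-361411) = -488635/188818 - 436106/(-361411) = -488635*1/188818 - 436106*(-1/361411) = -69805/26974 + 436106/361411 = -13464771611/9748700314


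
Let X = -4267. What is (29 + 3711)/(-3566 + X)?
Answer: -3740/7833 ≈ -0.47747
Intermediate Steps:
(29 + 3711)/(-3566 + X) = (29 + 3711)/(-3566 - 4267) = 3740/(-7833) = 3740*(-1/7833) = -3740/7833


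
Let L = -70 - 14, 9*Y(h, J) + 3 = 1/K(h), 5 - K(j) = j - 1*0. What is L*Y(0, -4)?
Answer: 392/15 ≈ 26.133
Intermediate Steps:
K(j) = 5 - j (K(j) = 5 - (j - 1*0) = 5 - (j + 0) = 5 - j)
Y(h, J) = -⅓ + 1/(9*(5 - h))
L = -84
L*Y(0, -4) = -28*(14 - 3*0)/(3*(-5 + 0)) = -28*(14 + 0)/(3*(-5)) = -28*(-1)*14/(3*5) = -84*(-14/45) = 392/15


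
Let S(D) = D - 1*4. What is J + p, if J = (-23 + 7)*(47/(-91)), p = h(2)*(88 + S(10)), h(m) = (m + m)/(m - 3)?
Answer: -33464/91 ≈ -367.74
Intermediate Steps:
S(D) = -4 + D (S(D) = D - 4 = -4 + D)
h(m) = 2*m/(-3 + m) (h(m) = (2*m)/(-3 + m) = 2*m/(-3 + m))
p = -376 (p = (2*2/(-3 + 2))*(88 + (-4 + 10)) = (2*2/(-1))*(88 + 6) = (2*2*(-1))*94 = -4*94 = -376)
J = 752/91 (J = -752*(-1)/91 = -16*(-47/91) = 752/91 ≈ 8.2637)
J + p = 752/91 - 376 = -33464/91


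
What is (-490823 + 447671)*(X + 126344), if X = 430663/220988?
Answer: -301211084915580/55247 ≈ -5.4521e+9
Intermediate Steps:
X = 430663/220988 (X = 430663*(1/220988) = 430663/220988 ≈ 1.9488)
(-490823 + 447671)*(X + 126344) = (-490823 + 447671)*(430663/220988 + 126344) = -43152*27920938535/220988 = -301211084915580/55247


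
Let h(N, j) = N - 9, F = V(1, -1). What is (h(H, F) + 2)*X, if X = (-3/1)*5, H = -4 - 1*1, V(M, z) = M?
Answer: 180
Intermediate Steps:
F = 1
H = -5 (H = -4 - 1 = -5)
h(N, j) = -9 + N
X = -15 (X = (1*(-3))*5 = -3*5 = -15)
(h(H, F) + 2)*X = ((-9 - 5) + 2)*(-15) = (-14 + 2)*(-15) = -12*(-15) = 180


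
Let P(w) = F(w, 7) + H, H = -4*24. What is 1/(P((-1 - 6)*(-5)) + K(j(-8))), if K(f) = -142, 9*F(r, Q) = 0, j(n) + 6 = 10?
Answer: -1/238 ≈ -0.0042017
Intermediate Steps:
j(n) = 4 (j(n) = -6 + 10 = 4)
F(r, Q) = 0 (F(r, Q) = (1/9)*0 = 0)
H = -96
P(w) = -96 (P(w) = 0 - 96 = -96)
1/(P((-1 - 6)*(-5)) + K(j(-8))) = 1/(-96 - 142) = 1/(-238) = -1/238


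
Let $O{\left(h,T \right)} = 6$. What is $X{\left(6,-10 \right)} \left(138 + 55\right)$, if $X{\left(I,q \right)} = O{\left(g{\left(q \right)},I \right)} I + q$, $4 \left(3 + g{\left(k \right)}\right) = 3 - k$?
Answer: $5018$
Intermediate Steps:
$g{\left(k \right)} = - \frac{9}{4} - \frac{k}{4}$ ($g{\left(k \right)} = -3 + \frac{3 - k}{4} = -3 - \left(- \frac{3}{4} + \frac{k}{4}\right) = - \frac{9}{4} - \frac{k}{4}$)
$X{\left(I,q \right)} = q + 6 I$ ($X{\left(I,q \right)} = 6 I + q = q + 6 I$)
$X{\left(6,-10 \right)} \left(138 + 55\right) = \left(-10 + 6 \cdot 6\right) \left(138 + 55\right) = \left(-10 + 36\right) 193 = 26 \cdot 193 = 5018$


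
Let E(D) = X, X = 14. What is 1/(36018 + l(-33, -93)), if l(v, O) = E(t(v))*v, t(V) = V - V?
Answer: 1/35556 ≈ 2.8125e-5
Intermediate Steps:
t(V) = 0
E(D) = 14
l(v, O) = 14*v
1/(36018 + l(-33, -93)) = 1/(36018 + 14*(-33)) = 1/(36018 - 462) = 1/35556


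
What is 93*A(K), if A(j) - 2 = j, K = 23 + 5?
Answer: 2790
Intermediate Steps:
K = 28
A(j) = 2 + j
93*A(K) = 93*(2 + 28) = 93*30 = 2790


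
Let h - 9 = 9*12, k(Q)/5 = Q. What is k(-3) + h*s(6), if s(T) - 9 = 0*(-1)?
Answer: 1038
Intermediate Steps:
s(T) = 9 (s(T) = 9 + 0*(-1) = 9 + 0 = 9)
k(Q) = 5*Q
h = 117 (h = 9 + 9*12 = 9 + 108 = 117)
k(-3) + h*s(6) = 5*(-3) + 117*9 = -15 + 1053 = 1038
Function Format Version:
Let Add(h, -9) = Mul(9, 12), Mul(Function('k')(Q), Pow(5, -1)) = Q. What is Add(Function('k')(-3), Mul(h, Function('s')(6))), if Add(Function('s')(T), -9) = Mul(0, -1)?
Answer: 1038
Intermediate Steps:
Function('s')(T) = 9 (Function('s')(T) = Add(9, Mul(0, -1)) = Add(9, 0) = 9)
Function('k')(Q) = Mul(5, Q)
h = 117 (h = Add(9, Mul(9, 12)) = Add(9, 108) = 117)
Add(Function('k')(-3), Mul(h, Function('s')(6))) = Add(Mul(5, -3), Mul(117, 9)) = Add(-15, 1053) = 1038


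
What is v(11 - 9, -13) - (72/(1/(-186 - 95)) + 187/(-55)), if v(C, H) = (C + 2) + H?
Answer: 101132/5 ≈ 20226.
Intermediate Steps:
v(C, H) = 2 + C + H (v(C, H) = (2 + C) + H = 2 + C + H)
v(11 - 9, -13) - (72/(1/(-186 - 95)) + 187/(-55)) = (2 + (11 - 9) - 13) - (72/(1/(-186 - 95)) + 187/(-55)) = (2 + 2 - 13) - (72/(1/(-281)) + 187*(-1/55)) = -9 - (72/(-1/281) - 17/5) = -9 - (72*(-281) - 17/5) = -9 - (-20232 - 17/5) = -9 - 1*(-101177/5) = -9 + 101177/5 = 101132/5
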